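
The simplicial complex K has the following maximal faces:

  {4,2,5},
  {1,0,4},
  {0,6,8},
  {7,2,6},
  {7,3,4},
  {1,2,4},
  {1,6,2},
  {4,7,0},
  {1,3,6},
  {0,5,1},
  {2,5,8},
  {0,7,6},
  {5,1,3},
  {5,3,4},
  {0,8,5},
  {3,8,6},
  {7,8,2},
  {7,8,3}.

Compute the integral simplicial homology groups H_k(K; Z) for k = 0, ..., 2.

H_0 = Z,  H_1 = Z ⊕ Z/2Z,  H_2 = 0.

Order the vertices as 0 < 1 < 2 < 3 < 4 < 5 < 6 < 7 < 8. Listing each simplex with vertices in this order, K has dimension 2 with simplices:

  0-simplices (9): [0], [1], [2], [3], [4], [5], [6], [7], [8]
  1-simplices (27): (27 of them)
  2-simplices (18): [0,1,4], [0,1,5], [0,4,7], [0,5,8], [0,6,7], [0,6,8], [1,2,4], [1,2,6], [1,3,5], [1,3,6], [2,4,5], [2,5,8], [2,6,7], [2,7,8], [3,4,5], [3,4,7], [3,6,8], [3,7,8]

so the chain groups are C_0 ≅ Z^9, C_1 ≅ Z^27, C_2 ≅ Z^18.

The boundary map ∂_1: C_1 → C_0 sends each edge [p,q] (with p < q) to q − p. For instance
  ∂[2,5] = [5] − [2].
This gives a 9×27 integer matrix of rank 8; reducing to Smith normal form yields diagonal entries (1,1,1,1,1,1,1,1).

Boundary ∂_2: C_2 → C_1 sends each 2-simplex [p,q,r] to [q,r] − [p,r] + [p,q]. For instance
  ∂[3,4,5] = [4,5] − [3,5] + [3,4],
  ∂[2,7,8] = [7,8] − [2,8] + [2,7].
The resulting 27×18 matrix has rank 18, and its Smith normal form has invariant factors (1,1,1,1,1,1,1,1,1,1,1,1,1,1,1,1,1,2).

From H_k ≅ ker(∂_k) / im(∂_{k+1}) we obtain:

  H_0: rank C_0 − rank ∂_1 = 9 − 8 = 1, and the invariant factors of ∂_1 are all 1, so H_0 ≅ Z.
  H_1: rank ker ∂_1 − rank ∂_2 = (27 − 8) − 18 = 1, and ∂_2 has invariant factor 2 > 1, so H_1 ≅ Z ⊕ Z/2Z.
  H_2: rank ker ∂_2 − rank ∂_3 = (18 − 18) − 0 = 0, and there is no ∂_3, so H_2 ≅ 0.

(K is a triangulation of the Klein bottle.)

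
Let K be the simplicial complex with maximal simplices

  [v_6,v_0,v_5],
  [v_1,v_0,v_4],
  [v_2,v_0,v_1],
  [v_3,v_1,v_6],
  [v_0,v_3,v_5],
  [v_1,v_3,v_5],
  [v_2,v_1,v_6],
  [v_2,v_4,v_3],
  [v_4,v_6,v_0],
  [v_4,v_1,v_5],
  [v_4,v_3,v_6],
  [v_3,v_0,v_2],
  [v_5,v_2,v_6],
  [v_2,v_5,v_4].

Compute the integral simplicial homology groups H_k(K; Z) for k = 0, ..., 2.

H_0 = Z,  H_1 = Z^2,  H_2 = Z.

Take the total order v_0 < v_1 < v_2 < v_3 < v_4 < v_5 < v_6 on the vertex set. Then K (dimension 2) consists of the simplices:

  0-simplices (7): [v_0], [v_1], [v_2], [v_3], [v_4], [v_5], [v_6]
  1-simplices (21): (21 of them)
  2-simplices (14): (14 of them)

Hence C_0 ≅ Z^7, C_1 ≅ Z^21, C_2 ≅ Z^14.

The boundary map ∂_1: C_1 → C_0 sends each edge [p,q] (with p < q) to q − p.
The 7×21 boundary matrix has rank 6 and Smith normal form diag(1,1,1,1,1,1).

Boundary ∂_2: C_2 → C_1 maps a triangle to the signed sum of its edges. For instance
  ∂[v_1,v_2,v_6] = [v_2,v_6] − [v_1,v_6] + [v_1,v_2],
  ∂[v_2,v_3,v_4] = [v_3,v_4] − [v_2,v_4] + [v_2,v_3].
The 21×14 boundary matrix has rank 13 and Smith normal form diag(1,1,1,1,1,1,1,1,1,1,1,1,1).

Now H_k = ker ∂_k / im ∂_{k+1}, so:

  H_0: rank C_0 − rank ∂_1 = 7 − 6 = 1, and the invariant factors of ∂_1 are all 1, so H_0 = Z.
  H_1: rank ker ∂_1 − rank ∂_2 = (21 − 6) − 13 = 2, and the invariant factors of ∂_2 are all 1, so H_1 = Z^2.
  H_2: rank ker ∂_2 − rank ∂_3 = (14 − 13) − 0 = 1, and there is no ∂_3, so H_2 = Z.

As a check, the Euler characteristic is 7 − 21 + 14 = 0, which agrees with 1 − 2 + 1 = 0.
(K is a triangulation of the torus T^2.)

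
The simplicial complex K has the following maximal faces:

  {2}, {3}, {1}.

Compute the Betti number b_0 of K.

Take the total order 1 < 2 < 3 on the vertex set. Then K (dimension 0) consists of the simplices:

  0-simplices (3): [1], [2], [3]

so the chain groups are C_0 ≅ Z^3.

From H_k ≅ ker(∂_k) / im(∂_{k+1}) we obtain:

  H_0: rank C_0 − rank ∂_1 = 3 − 0 = 3, and there is no ∂_1, so H_0 ≅ Z^3.

Hence the Betti numbers are b_0 = 3.

b_0 = 3.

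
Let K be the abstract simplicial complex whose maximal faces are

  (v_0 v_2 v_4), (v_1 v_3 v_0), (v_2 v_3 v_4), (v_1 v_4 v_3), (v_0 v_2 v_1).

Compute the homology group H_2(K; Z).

Take the total order v_0 < v_1 < v_2 < v_3 < v_4 on the vertex set. Then K (dimension 2) consists of the simplices:

  0-simplices (5): [v_0], [v_1], [v_2], [v_3], [v_4]
  1-simplices (10): [v_0,v_1], [v_0,v_2], [v_0,v_3], [v_0,v_4], [v_1,v_2], [v_1,v_3], [v_1,v_4], [v_2,v_3], [v_2,v_4], [v_3,v_4]
  2-simplices (5): [v_0,v_1,v_2], [v_0,v_1,v_3], [v_0,v_2,v_4], [v_1,v_3,v_4], [v_2,v_3,v_4]

giving chain groups C_0 ≅ Z^5, C_1 ≅ Z^10, C_2 ≅ Z^5.

The boundary map ∂_1: C_1 → C_0 maps an edge to its endpoints' difference, ∂[p,q] = q − p.
The resulting 5×10 matrix has rank 4, and its Smith normal form has invariant factors (1,1,1,1).

∂_2: C_2 → C_1 sends each 2-simplex [p,q,r] to [q,r] − [p,r] + [p,q]. For instance
  ∂[v_0,v_1,v_2] = [v_1,v_2] − [v_0,v_2] + [v_0,v_1],
  ∂[v_0,v_2,v_4] = [v_2,v_4] − [v_0,v_4] + [v_0,v_2].
As a 10×5 matrix over Z this has rank 5, with invariant factors (1,1,1,1,1).

Now H_k = ker ∂_k / im ∂_{k+1}, so:

  H_2: rank ker ∂_2 − rank ∂_3 = (5 − 5) − 0 = 0, and there is no ∂_3, so H_2 ≅ 0.

H_2 = 0.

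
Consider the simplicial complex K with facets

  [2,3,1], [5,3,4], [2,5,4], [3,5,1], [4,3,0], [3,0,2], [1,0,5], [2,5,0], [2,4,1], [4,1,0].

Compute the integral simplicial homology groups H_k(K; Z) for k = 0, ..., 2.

Take the total order 0 < 1 < 2 < 3 < 4 < 5 on the vertex set. Then K (dimension 2) consists of the simplices:

  0-simplices (6): [0], [1], [2], [3], [4], [5]
  1-simplices (15): [0,1], [0,2], [0,3], [0,4], [0,5], [1,2], [1,3], [1,4], [1,5], [2,3], [2,4], [2,5], [3,4], [3,5], [4,5]
  2-simplices (10): [0,1,4], [0,1,5], [0,2,3], [0,2,5], [0,3,4], [1,2,3], [1,2,4], [1,3,5], [2,4,5], [3,4,5]

giving chain groups C_0 ≅ Z^6, C_1 ≅ Z^15, C_2 ≅ Z^10.

∂_1: C_1 → C_0 maps an edge to its endpoints' difference, ∂[p,q] = q − p.
The resulting 6×15 matrix has rank 5, and its Smith normal form has invariant factors (1,1,1,1,1).

The boundary map ∂_2: C_2 → C_1 sends each 2-simplex [p,q,r] to [q,r] − [p,r] + [p,q]. For instance
  ∂[1,2,4] = [2,4] − [1,4] + [1,2],
  ∂[0,1,4] = [1,4] − [0,4] + [0,1].
As a 15×10 matrix over Z this has rank 10, with invariant factors (1,1,1,1,1,1,1,1,1,2).

Reading off H_k = ker ∂_k / im ∂_{k+1}:

  H_0: rank C_0 − rank ∂_1 = 6 − 5 = 1, and the invariant factors of ∂_1 are all 1, so H_0 = Z.
  H_1: rank ker ∂_1 − rank ∂_2 = (15 − 5) − 10 = 0, and ∂_2 has invariant factor 2 > 1, so H_1 = Z/2.
  H_2: rank ker ∂_2 − rank ∂_3 = (10 − 10) − 0 = 0, and there is no ∂_3, so H_2 = 0.

As a check, the Euler characteristic is 6 − 15 + 10 = 1, which agrees with 1 − 0 + 0 = 1.

H_0 ≅ Z,  H_1 ≅ Z/2,  H_2 = 0.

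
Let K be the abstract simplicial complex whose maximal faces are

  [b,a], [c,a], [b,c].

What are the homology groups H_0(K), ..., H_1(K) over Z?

H_0 ≅ Z,  H_1 ≅ Z.

Take the total order a < b < c on the vertex set. Then K (dimension 1) consists of the simplices:

  0-simplices (3): a, b, c
  1-simplices (3): ab, ac, bc

Hence C_0 ≅ Z^3, C_1 ≅ Z^3.

Boundary ∂_1: C_1 → C_0 maps an edge to its endpoints' difference, ∂[p,q] = q − p.
The resulting 3×3 matrix has rank 2, and its Smith normal form has invariant factors (1,1).

Computing H_k = (kernel of ∂_k) / (image of ∂_{k+1}):

  H_0: rank C_0 − rank ∂_1 = 3 − 2 = 1, and the invariant factors of ∂_1 are all 1, so H_0 = Z.
  H_1: rank ker ∂_1 − rank ∂_2 = (3 − 2) − 0 = 1, and there is no ∂_2, so H_1 = Z.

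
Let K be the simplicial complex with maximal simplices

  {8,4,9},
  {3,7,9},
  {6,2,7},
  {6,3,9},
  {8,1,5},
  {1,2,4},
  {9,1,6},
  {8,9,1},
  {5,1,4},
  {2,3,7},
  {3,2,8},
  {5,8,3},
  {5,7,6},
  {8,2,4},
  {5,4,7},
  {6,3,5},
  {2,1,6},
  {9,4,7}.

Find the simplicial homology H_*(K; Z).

H_0 ≅ Z,  H_1 ≅ Z ⊕ Z/2,  H_2 = 0.

Order the vertices as 1 < 2 < 3 < 4 < 5 < 6 < 7 < 8 < 9. Listing each simplex with vertices in this order, K has dimension 2 with simplices:

  0-simplices (9): [1], [2], [3], [4], [5], [6], [7], [8], [9]
  1-simplices (27): (27 of them)
  2-simplices (18): [1,2,4], [1,2,6], [1,4,5], [1,5,8], [1,6,9], [1,8,9], [2,3,7], [2,3,8], [2,4,8], [2,6,7], [3,5,6], [3,5,8], [3,6,9], [3,7,9], [4,5,7], [4,7,9], [4,8,9], [5,6,7]

so the chain groups are C_0 ≅ Z^9, C_1 ≅ Z^27, C_2 ≅ Z^18.

Boundary ∂_1: C_1 → C_0 is given by ∂[p,q] = [q] − [p]. For instance
  ∂[2,4] = [4] − [2].
This gives a 9×27 integer matrix of rank 8; reducing to Smith normal form yields diagonal entries (1,1,1,1,1,1,1,1).

∂_2: C_2 → C_1 acts by ∂[p,q,r] = [q,r] − [p,r] + [p,q]. For instance
  ∂[3,7,9] = [7,9] − [3,9] + [3,7],
  ∂[4,7,9] = [7,9] − [4,9] + [4,7].
The 27×18 boundary matrix has rank 18 and Smith normal form diag(1,1,1,1,1,1,1,1,1,1,1,1,1,1,1,1,1,2).

Computing H_k = (kernel of ∂_k) / (image of ∂_{k+1}):

  H_0: rank C_0 − rank ∂_1 = 9 − 8 = 1, and the invariant factors of ∂_1 are all 1, so H_0 ≅ Z.
  H_1: rank ker ∂_1 − rank ∂_2 = (27 − 8) − 18 = 1, and ∂_2 has invariant factor 2 > 1, so H_1 ≅ Z ⊕ Z/2.
  H_2: rank ker ∂_2 − rank ∂_3 = (18 − 18) − 0 = 0, and there is no ∂_3, so H_2 ≅ 0.

(K is a triangulation of the Klein bottle.)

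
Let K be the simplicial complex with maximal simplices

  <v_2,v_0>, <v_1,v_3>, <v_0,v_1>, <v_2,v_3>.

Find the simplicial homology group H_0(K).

H_0 ≅ Z.

K has 4 vertices, 4 edges.
rank ∂_0 = 0, rank ∂_1 = 3 ⇒ b_0 = 4 − 0 − 3 = 1; all invariant factors of ∂_1 are 1 so no torsion. So H_0 = Z.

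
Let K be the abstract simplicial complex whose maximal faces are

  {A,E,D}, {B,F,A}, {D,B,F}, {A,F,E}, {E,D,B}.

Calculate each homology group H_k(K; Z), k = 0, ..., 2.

H_0 ≅ Z,  H_1 ≅ Z,  H_2 = 0.

Order the vertices as A < B < D < E < F. Listing each simplex with vertices in this order, K has dimension 2 with simplices:

  0-simplices (5): A, B, D, E, F
  1-simplices (10): AB, AD, AE, AF, BD, BE, BF, DE, DF, EF
  2-simplices (5): ABF, ADE, AEF, BDE, BDF

Hence C_0 ≅ Z^5, C_1 ≅ Z^10, C_2 ≅ Z^5.

The boundary map ∂_1: C_1 → C_0 sends each edge [p,q] (with p < q) to q − p.
As a 5×10 matrix over Z this has rank 4, with invariant factors (1,1,1,1).

∂_2: C_2 → C_1 acts by ∂[p,q,r] = [q,r] − [p,r] + [p,q]. For instance
  ∂ADE = DE − AE + AD,
  ∂AEF = EF − AF + AE.
As a 10×5 matrix over Z this has rank 5, with invariant factors (1,1,1,1,1).

Now H_k = ker ∂_k / im ∂_{k+1}, so:

  H_0: rank C_0 − rank ∂_1 = 5 − 4 = 1, and the invariant factors of ∂_1 are all 1, so H_0 ≅ Z.
  H_1: rank ker ∂_1 − rank ∂_2 = (10 − 4) − 5 = 1, and the invariant factors of ∂_2 are all 1, so H_1 ≅ Z.
  H_2: rank ker ∂_2 − rank ∂_3 = (5 − 5) − 0 = 0, and there is no ∂_3, so H_2 ≅ 0.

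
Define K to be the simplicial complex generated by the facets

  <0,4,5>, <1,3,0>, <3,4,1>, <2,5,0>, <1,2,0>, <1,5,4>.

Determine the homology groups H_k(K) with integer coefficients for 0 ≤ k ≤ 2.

Order the vertices as 0 < 1 < 2 < 3 < 4 < 5. Listing each simplex with vertices in this order, K has dimension 2 with simplices:

  0-simplices (6): [0], [1], [2], [3], [4], [5]
  1-simplices (12): [0,1], [0,2], [0,3], [0,4], [0,5], [1,2], [1,3], [1,4], [1,5], [2,5], [3,4], [4,5]
  2-simplices (6): [0,1,2], [0,1,3], [0,2,5], [0,4,5], [1,3,4], [1,4,5]

Hence C_0 ≅ Z^6, C_1 ≅ Z^12, C_2 ≅ Z^6.

The boundary map ∂_1: C_1 → C_0 sends each edge [p,q] (with p < q) to q − p.
The 6×12 boundary matrix has rank 5 and Smith normal form diag(1,1,1,1,1).

The boundary map ∂_2: C_2 → C_1 maps a triangle to the signed sum of its edges. For instance
  ∂[1,3,4] = [3,4] − [1,4] + [1,3],
  ∂[1,4,5] = [4,5] − [1,5] + [1,4].
The resulting 12×6 matrix has rank 6, and its Smith normal form has invariant factors (1,1,1,1,1,1).

Computing H_k = (kernel of ∂_k) / (image of ∂_{k+1}):

  H_0: rank C_0 − rank ∂_1 = 6 − 5 = 1, and the invariant factors of ∂_1 are all 1, so H_0 = Z.
  H_1: rank ker ∂_1 − rank ∂_2 = (12 − 5) − 6 = 1, and the invariant factors of ∂_2 are all 1, so H_1 = Z.
  H_2: rank ker ∂_2 − rank ∂_3 = (6 − 6) − 0 = 0, and there is no ∂_3, so H_2 = 0.

H_0 ≅ Z,  H_1 ≅ Z,  H_2 = 0.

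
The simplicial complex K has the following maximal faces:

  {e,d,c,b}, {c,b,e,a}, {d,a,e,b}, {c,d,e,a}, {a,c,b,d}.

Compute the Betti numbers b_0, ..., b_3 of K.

Take the total order a < b < c < d < e on the vertex set. Then K (dimension 3) consists of the simplices:

  0-simplices (5): a, b, c, d, e
  1-simplices (10): ab, ac, ad, ae, bc, bd, be, cd, ce, de
  2-simplices (10): abc, abd, abe, acd, ace, ade, bcd, bce, bde, cde
  3-simplices (5): abcd, abce, abde, acde, bcde

so the chain groups are C_0 ≅ Z^5, C_1 ≅ Z^10, C_2 ≅ Z^10, C_3 ≅ Z^5.

The boundary map ∂_1: C_1 → C_0 maps an edge to its endpoints' difference, ∂[p,q] = q − p.
The 5×10 boundary matrix has rank 4 and Smith normal form diag(1,1,1,1).

The boundary map ∂_2: C_2 → C_1 acts by ∂[p,q,r] = [q,r] − [p,r] + [p,q]. For instance
  ∂abe = be − ae + ab,
  ∂acd = cd − ad + ac.
The 10×10 boundary matrix has rank 6 and Smith normal form diag(1,1,1,1,1,1).

Boundary ∂_3: C_3 → C_2 sends each 3-simplex σ to the alternating sum Σ_i (−1)^i (σ with its i-th vertex removed). For instance
  ∂acde = cde − ade + ace − acd,
  ∂abcd = bcd − acd + abd − abc.
The resulting 10×5 matrix has rank 4, and its Smith normal form has invariant factors (1,1,1,1).

Now H_k = ker ∂_k / im ∂_{k+1}, so:

  H_0: rank C_0 − rank ∂_1 = 5 − 4 = 1, and the invariant factors of ∂_1 are all 1, so H_0 = Z.
  H_1: rank ker ∂_1 − rank ∂_2 = (10 − 4) − 6 = 0, and the invariant factors of ∂_2 are all 1, so H_1 = 0.
  H_2: rank ker ∂_2 − rank ∂_3 = (10 − 6) − 4 = 0, and the invariant factors of ∂_3 are all 1, so H_2 = 0.
  H_3: rank ker ∂_3 − rank ∂_4 = (5 − 4) − 0 = 1, and there is no ∂_4, so H_3 = Z.

As a check, the Euler characteristic is 5 − 10 + 10 − 5 = 0, which agrees with 1 − 0 + 0 − 1 = 0.

Hence the Betti numbers are b_0 = 1, b_1 = 0, b_2 = 0, b_3 = 1.

b_0 = 1, b_1 = 0, b_2 = 0, b_3 = 1.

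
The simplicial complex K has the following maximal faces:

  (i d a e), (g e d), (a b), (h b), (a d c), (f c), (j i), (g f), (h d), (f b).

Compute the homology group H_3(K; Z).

Order the vertices as a < b < c < d < e < f < g < h < i < j. Listing each simplex with vertices in this order, K has dimension 3 with simplices:

  0-simplices (10): a, b, c, d, e, f, g, h, i, j
  1-simplices (17): ab, ac, ad, ae, ai, bf, bh, cd, cf, de, dg, dh, di, eg, ei, fg, ij
  2-simplices (6): acd, ade, adi, aei, deg, dei
  3-simplices (1): adei

so the chain groups are C_0 ≅ Z^10, C_1 ≅ Z^17, C_2 ≅ Z^6, C_3 ≅ Z^1.

The boundary map ∂_1: C_1 → C_0 sends each edge [p,q] (with p < q) to q − p. For instance
  ∂di = i − d.
The 10×17 boundary matrix has rank 9 and Smith normal form diag(1,1,1,1,1,1,1,1,1).

∂_2: C_2 → C_1 maps a triangle to the signed sum of its edges. For instance
  ∂acd = cd − ad + ac,
  ∂deg = eg − dg + de.
This gives a 17×6 integer matrix of rank 5; reducing to Smith normal form yields diagonal entries (1,1,1,1,1).

∂_3: C_3 → C_2 sends each 3-simplex σ to the alternating sum Σ_i (−1)^i (σ with its i-th vertex removed). For instance
  ∂adei = dei − aei + adi − ade.
This gives a 6×1 integer matrix of rank 1; reducing to Smith normal form yields diagonal entries (1).

From H_k ≅ ker(∂_k) / im(∂_{k+1}) we obtain:

  H_3: rank ker ∂_3 − rank ∂_4 = (1 − 1) − 0 = 0, and there is no ∂_4, so H_3 = 0.

H_3 = 0.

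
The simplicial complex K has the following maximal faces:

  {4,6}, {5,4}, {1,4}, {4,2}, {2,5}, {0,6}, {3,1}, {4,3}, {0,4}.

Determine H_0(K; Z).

Take the total order 0 < 1 < 2 < 3 < 4 < 5 < 6 on the vertex set. Then K (dimension 1) consists of the simplices:

  0-simplices (7): [0], [1], [2], [3], [4], [5], [6]
  1-simplices (9): [0,4], [0,6], [1,3], [1,4], [2,4], [2,5], [3,4], [4,5], [4,6]

giving chain groups C_0 ≅ Z^7, C_1 ≅ Z^9.

The boundary map ∂_1: C_1 → C_0 maps an edge to its endpoints' difference, ∂[p,q] = q − p. For instance
  ∂[1,3] = [3] − [1].
As a 7×9 matrix over Z this has rank 6, with invariant factors (1,1,1,1,1,1).

From H_k ≅ ker(∂_k) / im(∂_{k+1}) we obtain:

  H_0: rank C_0 − rank ∂_1 = 7 − 6 = 1, and the invariant factors of ∂_1 are all 1, so H_0 = Z.

(K is a triangulation of a wedge of 3 circles.)

H_0 ≅ Z.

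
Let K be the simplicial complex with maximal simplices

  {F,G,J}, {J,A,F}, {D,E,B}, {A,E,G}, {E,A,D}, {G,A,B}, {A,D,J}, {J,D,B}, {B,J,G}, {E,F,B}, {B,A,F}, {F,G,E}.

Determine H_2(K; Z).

H_2 ≅ 0.

K has 7 vertices, 18 edges, 12 triangles.
rank ∂_2 = 12, rank ∂_3 = 0 ⇒ b_2 = 12 − 12 − 0 = 0. So H_2 ≅ 0.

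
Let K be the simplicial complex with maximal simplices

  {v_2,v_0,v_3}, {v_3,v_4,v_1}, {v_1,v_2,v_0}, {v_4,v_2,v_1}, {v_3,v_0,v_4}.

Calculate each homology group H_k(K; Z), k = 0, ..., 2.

We work with the vertex ordering v_0 < v_1 < v_2 < v_3 < v_4. The simplices of K, each written with vertices in increasing order, are:

  0-simplices (5): [v_0], [v_1], [v_2], [v_3], [v_4]
  1-simplices (10): [v_0,v_1], [v_0,v_2], [v_0,v_3], [v_0,v_4], [v_1,v_2], [v_1,v_3], [v_1,v_4], [v_2,v_3], [v_2,v_4], [v_3,v_4]
  2-simplices (5): [v_0,v_1,v_2], [v_0,v_2,v_3], [v_0,v_3,v_4], [v_1,v_2,v_4], [v_1,v_3,v_4]

giving chain groups C_0 ≅ Z^5, C_1 ≅ Z^10, C_2 ≅ Z^5.

Boundary ∂_1: C_1 → C_0 is given by ∂[p,q] = [q] − [p].
The resulting 5×10 matrix has rank 4, and its Smith normal form has invariant factors (1,1,1,1).

The boundary map ∂_2: C_2 → C_1 acts by ∂[p,q,r] = [q,r] − [p,r] + [p,q]. For instance
  ∂[v_0,v_3,v_4] = [v_3,v_4] − [v_0,v_4] + [v_0,v_3],
  ∂[v_1,v_3,v_4] = [v_3,v_4] − [v_1,v_4] + [v_1,v_3].
This gives a 10×5 integer matrix of rank 5; reducing to Smith normal form yields diagonal entries (1,1,1,1,1).

Computing H_k = (kernel of ∂_k) / (image of ∂_{k+1}):

  H_0: rank C_0 − rank ∂_1 = 5 − 4 = 1, and the invariant factors of ∂_1 are all 1, so H_0 ≅ Z.
  H_1: rank ker ∂_1 − rank ∂_2 = (10 − 4) − 5 = 1, and the invariant factors of ∂_2 are all 1, so H_1 ≅ Z.
  H_2: rank ker ∂_2 − rank ∂_3 = (5 − 5) − 0 = 0, and there is no ∂_3, so H_2 ≅ 0.

As a check, the Euler characteristic is 5 − 10 + 5 = 0, which agrees with 1 − 1 + 0 = 0.
(K is a triangulation of the Möbius band.)

H_0 ≅ Z,  H_1 ≅ Z,  H_2 = 0.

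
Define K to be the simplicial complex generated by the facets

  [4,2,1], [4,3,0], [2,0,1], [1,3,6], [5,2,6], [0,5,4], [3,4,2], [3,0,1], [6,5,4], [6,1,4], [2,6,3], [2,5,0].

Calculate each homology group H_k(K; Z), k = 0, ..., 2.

H_0 ≅ Z,  H_1 ≅ Z/2,  H_2 = 0.

Take the total order 0 < 1 < 2 < 3 < 4 < 5 < 6 on the vertex set. Then K (dimension 2) consists of the simplices:

  0-simplices (7): [0], [1], [2], [3], [4], [5], [6]
  1-simplices (18): [0,1], [0,2], [0,3], [0,4], [0,5], [1,2], [1,3], [1,4], [1,6], [2,3], [2,4], [2,5], [2,6], [3,4], [3,6], [4,5], [4,6], [5,6]
  2-simplices (12): [0,1,2], [0,1,3], [0,2,5], [0,3,4], [0,4,5], [1,2,4], [1,3,6], [1,4,6], [2,3,4], [2,3,6], [2,5,6], [4,5,6]

so the chain groups are C_0 ≅ Z^7, C_1 ≅ Z^18, C_2 ≅ Z^12.

The boundary map ∂_1: C_1 → C_0 maps an edge to its endpoints' difference, ∂[p,q] = q − p.
The resulting 7×18 matrix has rank 6, and its Smith normal form has invariant factors (1,1,1,1,1,1).

The boundary map ∂_2: C_2 → C_1 acts by ∂[p,q,r] = [q,r] − [p,r] + [p,q]. For instance
  ∂[1,2,4] = [2,4] − [1,4] + [1,2],
  ∂[1,3,6] = [3,6] − [1,6] + [1,3].
This gives a 18×12 integer matrix of rank 12; reducing to Smith normal form yields diagonal entries (1,1,1,1,1,1,1,1,1,1,1,2).

Reading off H_k = ker ∂_k / im ∂_{k+1}:

  H_0: rank C_0 − rank ∂_1 = 7 − 6 = 1, and the invariant factors of ∂_1 are all 1, so H_0 = Z.
  H_1: rank ker ∂_1 − rank ∂_2 = (18 − 6) − 12 = 0, and ∂_2 has invariant factor 2 > 1, so H_1 = Z/2.
  H_2: rank ker ∂_2 − rank ∂_3 = (12 − 12) − 0 = 0, and there is no ∂_3, so H_2 = 0.

As a check, the Euler characteristic is 7 − 18 + 12 = 1, which agrees with 1 − 0 + 0 = 1.
(K is a triangulation of the real projective plane RP^2.)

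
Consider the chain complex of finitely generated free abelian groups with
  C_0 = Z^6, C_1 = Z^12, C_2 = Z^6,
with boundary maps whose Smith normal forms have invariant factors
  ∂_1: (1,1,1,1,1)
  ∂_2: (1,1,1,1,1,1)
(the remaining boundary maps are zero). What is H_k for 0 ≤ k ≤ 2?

H_0: b_0 = 6 − 0 − 5 = 1; torsion from ∂_1 factors > 1: none. So H_0 = Z.
H_1: b_1 = 12 − 5 − 6 = 1; torsion from ∂_2 factors > 1: none. So H_1 = Z.
H_2: b_2 = 6 − 6 − 0 = 0; torsion from ∂_3 factors > 1: none. So H_2 = 0.

H_0 = Z,  H_1 = Z,  H_2 = 0.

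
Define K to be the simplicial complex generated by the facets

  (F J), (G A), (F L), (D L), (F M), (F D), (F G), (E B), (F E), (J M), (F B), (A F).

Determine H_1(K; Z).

H_1 ≅ Z^4.

K has 9 vertices, 12 edges.
rank ∂_1 = 8, rank ∂_2 = 0 ⇒ b_1 = 12 − 8 − 0 = 4. So H_1 = Z^4.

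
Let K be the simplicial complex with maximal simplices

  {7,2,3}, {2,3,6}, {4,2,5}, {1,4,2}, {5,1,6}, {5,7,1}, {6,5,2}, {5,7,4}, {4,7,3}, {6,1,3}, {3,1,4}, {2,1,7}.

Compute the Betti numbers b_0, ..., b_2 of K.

Order the vertices as 1 < 2 < 3 < 4 < 5 < 6 < 7. Listing each simplex with vertices in this order, K has dimension 2 with simplices:

  0-simplices (7): [1], [2], [3], [4], [5], [6], [7]
  1-simplices (18): [1,2], [1,3], [1,4], [1,5], [1,6], [1,7], [2,3], [2,4], [2,5], [2,6], [2,7], [3,4], [3,6], [3,7], [4,5], [4,7], [5,6], [5,7]
  2-simplices (12): [1,2,4], [1,2,7], [1,3,4], [1,3,6], [1,5,6], [1,5,7], [2,3,6], [2,3,7], [2,4,5], [2,5,6], [3,4,7], [4,5,7]

giving chain groups C_0 ≅ Z^7, C_1 ≅ Z^18, C_2 ≅ Z^12.

∂_1: C_1 → C_0 is given by ∂[p,q] = [q] − [p]. For instance
  ∂[2,5] = [5] − [2].
The 7×18 boundary matrix has rank 6 and Smith normal form diag(1,1,1,1,1,1).

∂_2: C_2 → C_1 sends each 2-simplex [p,q,r] to [q,r] − [p,r] + [p,q]. For instance
  ∂[2,5,6] = [5,6] − [2,6] + [2,5],
  ∂[1,5,7] = [5,7] − [1,7] + [1,5].
As a 18×12 matrix over Z this has rank 12, with invariant factors (1,1,1,1,1,1,1,1,1,1,1,2).

Reading off H_k = ker ∂_k / im ∂_{k+1}:

  H_0: rank C_0 − rank ∂_1 = 7 − 6 = 1, and the invariant factors of ∂_1 are all 1, so H_0 ≅ Z.
  H_1: rank ker ∂_1 − rank ∂_2 = (18 − 6) − 12 = 0, and ∂_2 has invariant factor 2 > 1, so H_1 ≅ Z/2.
  H_2: rank ker ∂_2 − rank ∂_3 = (12 − 12) − 0 = 0, and there is no ∂_3, so H_2 ≅ 0.

Hence the Betti numbers are b_0 = 1, b_1 = 0, b_2 = 0.

b_0 = 1, b_1 = 0, b_2 = 0.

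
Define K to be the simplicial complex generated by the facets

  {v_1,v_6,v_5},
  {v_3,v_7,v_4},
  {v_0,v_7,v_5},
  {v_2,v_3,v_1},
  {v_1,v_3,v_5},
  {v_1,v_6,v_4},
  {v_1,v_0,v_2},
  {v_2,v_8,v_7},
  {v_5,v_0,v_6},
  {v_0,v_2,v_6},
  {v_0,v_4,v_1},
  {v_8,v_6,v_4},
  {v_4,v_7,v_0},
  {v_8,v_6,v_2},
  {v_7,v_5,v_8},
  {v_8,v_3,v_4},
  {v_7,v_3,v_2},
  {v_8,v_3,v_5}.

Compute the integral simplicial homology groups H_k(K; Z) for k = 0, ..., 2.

K has 9 vertices, 27 edges, 18 triangles.
rank ∂_0 = 0, rank ∂_1 = 8 ⇒ b_0 = 9 − 0 − 8 = 1; all invariant factors of ∂_1 are 1 so no torsion. So H_0 ≅ Z.
rank ∂_1 = 8, rank ∂_2 = 18 ⇒ b_1 = 27 − 8 − 18 = 1; ∂_2 has invariant factor(s) [2] giving torsion. So H_1 ≅ Z ⊕ Z/2Z.
rank ∂_2 = 18, rank ∂_3 = 0 ⇒ b_2 = 18 − 18 − 0 = 0. So H_2 ≅ 0.

H_0 ≅ Z,  H_1 ≅ Z ⊕ Z/2Z,  H_2 = 0.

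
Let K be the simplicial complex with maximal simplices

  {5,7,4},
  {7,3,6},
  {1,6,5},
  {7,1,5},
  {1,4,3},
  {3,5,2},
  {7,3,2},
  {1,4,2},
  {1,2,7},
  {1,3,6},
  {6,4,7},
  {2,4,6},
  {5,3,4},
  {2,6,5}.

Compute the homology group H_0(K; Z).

H_0 ≅ Z.

Take the total order 1 < 2 < 3 < 4 < 5 < 6 < 7 on the vertex set. Then K (dimension 2) consists of the simplices:

  0-simplices (7): [1], [2], [3], [4], [5], [6], [7]
  1-simplices (21): [1,2], [1,3], [1,4], [1,5], [1,6], [1,7], [2,3], [2,4], [2,5], [2,6], [2,7], [3,4], [3,5], [3,6], [3,7], [4,5], [4,6], [4,7], [5,6], [5,7], [6,7]
  2-simplices (14): [1,2,4], [1,2,7], [1,3,4], [1,3,6], [1,5,6], [1,5,7], [2,3,5], [2,3,7], [2,4,6], [2,5,6], [3,4,5], [3,6,7], [4,5,7], [4,6,7]

so the chain groups are C_0 ≅ Z^7, C_1 ≅ Z^21, C_2 ≅ Z^14.

The boundary map ∂_1: C_1 → C_0 is given by ∂[p,q] = [q] − [p].
This gives a 7×21 integer matrix of rank 6; reducing to Smith normal form yields diagonal entries (1,1,1,1,1,1).

Boundary ∂_2: C_2 → C_1 acts by ∂[p,q,r] = [q,r] − [p,r] + [p,q]. For instance
  ∂[1,3,6] = [3,6] − [1,6] + [1,3],
  ∂[3,6,7] = [6,7] − [3,7] + [3,6].
As a 21×14 matrix over Z this has rank 13, with invariant factors (1,1,1,1,1,1,1,1,1,1,1,1,1).

From H_k ≅ ker(∂_k) / im(∂_{k+1}) we obtain:

  H_0: rank C_0 − rank ∂_1 = 7 − 6 = 1, and the invariant factors of ∂_1 are all 1, so H_0 ≅ Z.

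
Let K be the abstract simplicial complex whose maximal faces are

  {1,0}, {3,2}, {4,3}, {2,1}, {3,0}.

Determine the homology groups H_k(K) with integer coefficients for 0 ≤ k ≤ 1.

Take the total order 0 < 1 < 2 < 3 < 4 on the vertex set. Then K (dimension 1) consists of the simplices:

  0-simplices (5): [0], [1], [2], [3], [4]
  1-simplices (5): [0,1], [0,3], [1,2], [2,3], [3,4]

so the chain groups are C_0 ≅ Z^5, C_1 ≅ Z^5.

Boundary ∂_1: C_1 → C_0 is given by ∂[p,q] = [q] − [p].
The resulting 5×5 matrix has rank 4, and its Smith normal form has invariant factors (1,1,1,1).

Reading off H_k = ker ∂_k / im ∂_{k+1}:

  H_0: rank C_0 − rank ∂_1 = 5 − 4 = 1, and the invariant factors of ∂_1 are all 1, so H_0 ≅ Z.
  H_1: rank ker ∂_1 − rank ∂_2 = (5 − 4) − 0 = 1, and there is no ∂_2, so H_1 ≅ Z.

As a check, the Euler characteristic is 5 − 5 = 0, which agrees with 1 − 1 = 0.

H_0 ≅ Z,  H_1 ≅ Z.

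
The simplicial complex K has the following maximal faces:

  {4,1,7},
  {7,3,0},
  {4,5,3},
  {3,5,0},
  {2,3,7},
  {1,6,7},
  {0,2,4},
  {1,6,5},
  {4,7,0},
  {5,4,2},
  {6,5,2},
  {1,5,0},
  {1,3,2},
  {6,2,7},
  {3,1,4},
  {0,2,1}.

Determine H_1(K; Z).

Fix the vertex order 0 < 1 < 2 < 3 < 4 < 5 < 6 < 7 and write every simplex with vertices in increasing order. Then dim K = 2 and the simplices of K are:

  0-simplices (8): [0], [1], [2], [3], [4], [5], [6], [7]
  1-simplices (24): (24 of them)
  2-simplices (16): [0,1,2], [0,1,5], [0,2,4], [0,3,5], [0,3,7], [0,4,7], [1,2,3], [1,3,4], [1,4,7], [1,5,6], [1,6,7], [2,3,7], [2,4,5], [2,5,6], [2,6,7], [3,4,5]

Hence C_0 ≅ Z^8, C_1 ≅ Z^24, C_2 ≅ Z^16.

The boundary map ∂_1: C_1 → C_0 sends each edge [p,q] (with p < q) to q − p. For instance
  ∂[0,4] = [4] − [0].
As a 8×24 matrix over Z this has rank 7, with invariant factors (1,1,1,1,1,1,1).

Boundary ∂_2: C_2 → C_1 sends each 2-simplex [p,q,r] to [q,r] − [p,r] + [p,q]. For instance
  ∂[0,1,2] = [1,2] − [0,2] + [0,1],
  ∂[2,6,7] = [6,7] − [2,7] + [2,6].
The 24×16 boundary matrix has rank 15 and Smith normal form diag(1,1,1,1,1,1,1,1,1,1,1,1,1,1,1).

From H_k ≅ ker(∂_k) / im(∂_{k+1}) we obtain:

  H_1: rank ker ∂_1 − rank ∂_2 = (24 − 7) − 15 = 2, and the invariant factors of ∂_2 are all 1, so H_1 = Z^2.

(K is a triangulation of the torus T^2.)

H_1 = Z^2.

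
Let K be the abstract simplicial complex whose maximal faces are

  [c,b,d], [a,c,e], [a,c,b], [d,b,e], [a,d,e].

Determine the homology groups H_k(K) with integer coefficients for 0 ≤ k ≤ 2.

K has 5 vertices, 10 edges, 5 triangles.
rank ∂_0 = 0, rank ∂_1 = 4 ⇒ b_0 = 5 − 0 − 4 = 1; all invariant factors of ∂_1 are 1 so no torsion. So H_0 = Z.
rank ∂_1 = 4, rank ∂_2 = 5 ⇒ b_1 = 10 − 4 − 5 = 1; all invariant factors of ∂_2 are 1 so no torsion. So H_1 = Z.
rank ∂_2 = 5, rank ∂_3 = 0 ⇒ b_2 = 5 − 5 − 0 = 0. So H_2 = 0.

H_0 = Z,  H_1 = Z,  H_2 = 0.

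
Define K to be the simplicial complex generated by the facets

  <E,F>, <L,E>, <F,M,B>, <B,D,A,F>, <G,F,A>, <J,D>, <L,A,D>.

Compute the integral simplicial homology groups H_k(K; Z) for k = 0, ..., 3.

H_0 ≅ Z,  H_1 ≅ Z,  H_2 = 0,  H_3 = 0.

We work with the vertex ordering A < B < D < E < F < G < J < L < M. The simplices of K, each written with vertices in increasing order, are:

  0-simplices (9): A, B, D, E, F, G, J, L, M
  1-simplices (15): AB, AD, AF, AG, AL, BD, BF, BM, DF, DJ, DL, EF, EL, FG, FM
  2-simplices (7): ABD, ABF, ADF, ADL, AFG, BDF, BFM
  3-simplices (1): ABDF

Hence C_0 ≅ Z^9, C_1 ≅ Z^15, C_2 ≅ Z^7, C_3 ≅ Z^1.

The boundary map ∂_1: C_1 → C_0 is given by ∂[p,q] = [q] − [p].
As a 9×15 matrix over Z this has rank 8, with invariant factors (1,1,1,1,1,1,1,1).

The boundary map ∂_2: C_2 → C_1 maps a triangle to the signed sum of its edges. For instance
  ∂ADL = DL − AL + AD,
  ∂BDF = DF − BF + BD.
The 15×7 boundary matrix has rank 6 and Smith normal form diag(1,1,1,1,1,1).

Boundary ∂_3: C_3 → C_2 sends each 3-simplex σ to the alternating sum Σ_i (−1)^i (σ with its i-th vertex removed). For instance
  ∂ABDF = BDF − ADF + ABF − ABD.
As a 7×1 matrix over Z this has rank 1, with invariant factors (1).

From H_k ≅ ker(∂_k) / im(∂_{k+1}) we obtain:

  H_0: rank C_0 − rank ∂_1 = 9 − 8 = 1, and the invariant factors of ∂_1 are all 1, so H_0 ≅ Z.
  H_1: rank ker ∂_1 − rank ∂_2 = (15 − 8) − 6 = 1, and the invariant factors of ∂_2 are all 1, so H_1 ≅ Z.
  H_2: rank ker ∂_2 − rank ∂_3 = (7 − 6) − 1 = 0, and the invariant factors of ∂_3 are all 1, so H_2 ≅ 0.
  H_3: rank ker ∂_3 − rank ∂_4 = (1 − 1) − 0 = 0, and there is no ∂_4, so H_3 ≅ 0.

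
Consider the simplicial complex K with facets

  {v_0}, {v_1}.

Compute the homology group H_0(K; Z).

Take the total order v_0 < v_1 on the vertex set. Then K (dimension 0) consists of the simplices:

  0-simplices (2): [v_0], [v_1]

giving chain groups C_0 ≅ Z^2.

Reading off H_k = ker ∂_k / im ∂_{k+1}:

  H_0: rank C_0 − rank ∂_1 = 2 − 0 = 2, and there is no ∂_1, so H_0 = Z^2.

H_0 = Z^2.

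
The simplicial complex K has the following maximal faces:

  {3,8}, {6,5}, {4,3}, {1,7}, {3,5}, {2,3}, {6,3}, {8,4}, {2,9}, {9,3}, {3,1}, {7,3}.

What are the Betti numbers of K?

Take the total order 1 < 2 < 3 < 4 < 5 < 6 < 7 < 8 < 9 on the vertex set. Then K (dimension 1) consists of the simplices:

  0-simplices (9): [1], [2], [3], [4], [5], [6], [7], [8], [9]
  1-simplices (12): [1,3], [1,7], [2,3], [2,9], [3,4], [3,5], [3,6], [3,7], [3,8], [3,9], [4,8], [5,6]

so the chain groups are C_0 ≅ Z^9, C_1 ≅ Z^12.

The boundary map ∂_1: C_1 → C_0 sends each edge [p,q] (with p < q) to q − p. For instance
  ∂[1,3] = [3] − [1].
This gives a 9×12 integer matrix of rank 8; reducing to Smith normal form yields diagonal entries (1,1,1,1,1,1,1,1).

Reading off H_k = ker ∂_k / im ∂_{k+1}:

  H_0: rank C_0 − rank ∂_1 = 9 − 8 = 1, and the invariant factors of ∂_1 are all 1, so H_0 = Z.
  H_1: rank ker ∂_1 − rank ∂_2 = (12 − 8) − 0 = 4, and there is no ∂_2, so H_1 = Z^4.

(K is a triangulation of a wedge of 4 circles.)

Hence the Betti numbers are b_0 = 1, b_1 = 4.

b_0 = 1, b_1 = 4.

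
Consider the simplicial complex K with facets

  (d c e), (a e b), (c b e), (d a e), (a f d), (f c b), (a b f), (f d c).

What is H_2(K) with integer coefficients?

Fix the vertex order a < b < c < d < e < f and write every simplex with vertices in increasing order. Then dim K = 2 and the simplices of K are:

  0-simplices (6): a, b, c, d, e, f
  1-simplices (12): ab, ad, ae, af, bc, be, bf, cd, ce, cf, de, df
  2-simplices (8): abe, abf, ade, adf, bce, bcf, cde, cdf

giving chain groups C_0 ≅ Z^6, C_1 ≅ Z^12, C_2 ≅ Z^8.

Boundary ∂_1: C_1 → C_0 sends each edge [p,q] (with p < q) to q − p.
This gives a 6×12 integer matrix of rank 5; reducing to Smith normal form yields diagonal entries (1,1,1,1,1).

The boundary map ∂_2: C_2 → C_1 sends each 2-simplex [p,q,r] to [q,r] − [p,r] + [p,q]. For instance
  ∂ade = de − ae + ad,
  ∂bce = ce − be + bc.
The 12×8 boundary matrix has rank 7 and Smith normal form diag(1,1,1,1,1,1,1).

Now H_k = ker ∂_k / im ∂_{k+1}, so:

  H_2: rank ker ∂_2 − rank ∂_3 = (8 − 7) − 0 = 1, and there is no ∂_3, so H_2 ≅ Z.

H_2 = Z.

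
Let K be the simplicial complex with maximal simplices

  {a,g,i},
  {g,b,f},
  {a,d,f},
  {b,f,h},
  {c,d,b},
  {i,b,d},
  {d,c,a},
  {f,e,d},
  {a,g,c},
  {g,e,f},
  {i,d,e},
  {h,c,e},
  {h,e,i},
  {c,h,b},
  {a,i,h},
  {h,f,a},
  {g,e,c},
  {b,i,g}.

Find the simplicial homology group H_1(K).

We work with the vertex ordering a < b < c < d < e < f < g < h < i. The simplices of K, each written with vertices in increasing order, are:

  0-simplices (9): a, b, c, d, e, f, g, h, i
  1-simplices (27): ac, ad, af, ag, ah, ai, bc, bd, bf, bg, bh, bi, cd, ce, cg, ch, de, df, di, ef, eg, eh, ei, fg, fh, gi, hi
  2-simplices (18): acd, acg, adf, afh, agi, ahi, bcd, bch, bdi, bfg, bfh, bgi, ceg, ceh, def, dei, efg, ehi

Hence C_0 ≅ Z^9, C_1 ≅ Z^27, C_2 ≅ Z^18.

The boundary map ∂_1: C_1 → C_0 maps an edge to its endpoints' difference, ∂[p,q] = q − p. For instance
  ∂ce = e − c.
As a 9×27 matrix over Z this has rank 8, with invariant factors (1,1,1,1,1,1,1,1).

The boundary map ∂_2: C_2 → C_1 sends each 2-simplex [p,q,r] to [q,r] − [p,r] + [p,q]. For instance
  ∂efg = fg − eg + ef,
  ∂bcd = cd − bd + bc.
The 27×18 boundary matrix has rank 17 and Smith normal form diag(1,1,1,1,1,1,1,1,1,1,1,1,1,1,1,1,1).

Reading off H_k = ker ∂_k / im ∂_{k+1}:

  H_1: rank ker ∂_1 − rank ∂_2 = (27 − 8) − 17 = 2, and the invariant factors of ∂_2 are all 1, so H_1 ≅ Z^2.

H_1 ≅ Z^2.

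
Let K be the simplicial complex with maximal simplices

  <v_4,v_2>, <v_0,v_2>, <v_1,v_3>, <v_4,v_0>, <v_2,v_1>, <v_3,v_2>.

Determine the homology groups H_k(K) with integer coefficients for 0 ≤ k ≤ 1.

Take the total order v_0 < v_1 < v_2 < v_3 < v_4 on the vertex set. Then K (dimension 1) consists of the simplices:

  0-simplices (5): [v_0], [v_1], [v_2], [v_3], [v_4]
  1-simplices (6): [v_0,v_2], [v_0,v_4], [v_1,v_2], [v_1,v_3], [v_2,v_3], [v_2,v_4]

so the chain groups are C_0 ≅ Z^5, C_1 ≅ Z^6.

Boundary ∂_1: C_1 → C_0 sends each edge [p,q] (with p < q) to q − p. For instance
  ∂[v_0,v_4] = [v_4] − [v_0].
The resulting 5×6 matrix has rank 4, and its Smith normal form has invariant factors (1,1,1,1).

Computing H_k = (kernel of ∂_k) / (image of ∂_{k+1}):

  H_0: rank C_0 − rank ∂_1 = 5 − 4 = 1, and the invariant factors of ∂_1 are all 1, so H_0 = Z.
  H_1: rank ker ∂_1 − rank ∂_2 = (6 − 4) − 0 = 2, and there is no ∂_2, so H_1 = Z^2.

As a check, the Euler characteristic is 5 − 6 = -1, which agrees with 1 − 2 = -1.

H_0 = Z,  H_1 = Z^2.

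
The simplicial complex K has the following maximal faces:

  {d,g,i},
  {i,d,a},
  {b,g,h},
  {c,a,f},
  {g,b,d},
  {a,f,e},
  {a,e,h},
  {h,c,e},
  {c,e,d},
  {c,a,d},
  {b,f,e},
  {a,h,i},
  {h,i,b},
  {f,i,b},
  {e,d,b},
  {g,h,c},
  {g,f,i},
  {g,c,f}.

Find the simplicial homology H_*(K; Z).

Fix the vertex order a < b < c < d < e < f < g < h < i and write every simplex with vertices in increasing order. Then dim K = 2 and the simplices of K are:

  0-simplices (9): a, b, c, d, e, f, g, h, i
  1-simplices (27): ac, ad, ae, af, ah, ai, bd, be, bf, bg, bh, bi, cd, ce, cf, cg, ch, de, dg, di, ef, eh, fg, fi, gh, gi, hi
  2-simplices (18): acd, acf, adi, aef, aeh, ahi, bde, bdg, bef, bfi, bgh, bhi, cde, ceh, cfg, cgh, dgi, fgi

giving chain groups C_0 ≅ Z^9, C_1 ≅ Z^27, C_2 ≅ Z^18.

The boundary map ∂_1: C_1 → C_0 is given by ∂[p,q] = [q] − [p]. For instance
  ∂ai = i − a.
The resulting 9×27 matrix has rank 8, and its Smith normal form has invariant factors (1,1,1,1,1,1,1,1).

Boundary ∂_2: C_2 → C_1 maps a triangle to the signed sum of its edges. For instance
  ∂acd = cd − ad + ac,
  ∂bde = de − be + bd.
As a 27×18 matrix over Z this has rank 18, with invariant factors (1,1,1,1,1,1,1,1,1,1,1,1,1,1,1,1,1,2).

Computing H_k = (kernel of ∂_k) / (image of ∂_{k+1}):

  H_0: rank C_0 − rank ∂_1 = 9 − 8 = 1, and the invariant factors of ∂_1 are all 1, so H_0 = Z.
  H_1: rank ker ∂_1 − rank ∂_2 = (27 − 8) − 18 = 1, and ∂_2 has invariant factor 2 > 1, so H_1 = Z ⊕ Z/2Z.
  H_2: rank ker ∂_2 − rank ∂_3 = (18 − 18) − 0 = 0, and there is no ∂_3, so H_2 = 0.

As a check, the Euler characteristic is 9 − 27 + 18 = 0, which agrees with 1 − 1 + 0 = 0.

H_0 = Z,  H_1 = Z ⊕ Z/2Z,  H_2 = 0.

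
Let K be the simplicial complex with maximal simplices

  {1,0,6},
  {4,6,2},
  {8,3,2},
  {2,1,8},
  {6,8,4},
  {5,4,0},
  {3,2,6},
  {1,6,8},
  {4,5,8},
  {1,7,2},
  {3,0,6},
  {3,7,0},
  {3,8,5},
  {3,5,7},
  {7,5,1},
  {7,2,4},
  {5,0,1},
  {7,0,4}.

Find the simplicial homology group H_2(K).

H_2 = 0.

Take the total order 0 < 1 < 2 < 3 < 4 < 5 < 6 < 7 < 8 on the vertex set. Then K (dimension 2) consists of the simplices:

  0-simplices (9): [0], [1], [2], [3], [4], [5], [6], [7], [8]
  1-simplices (27): (27 of them)
  2-simplices (18): [0,1,5], [0,1,6], [0,3,6], [0,3,7], [0,4,5], [0,4,7], [1,2,7], [1,2,8], [1,5,7], [1,6,8], [2,3,6], [2,3,8], [2,4,6], [2,4,7], [3,5,7], [3,5,8], [4,5,8], [4,6,8]

Hence C_0 ≅ Z^9, C_1 ≅ Z^27, C_2 ≅ Z^18.

Boundary ∂_1: C_1 → C_0 is given by ∂[p,q] = [q] − [p]. For instance
  ∂[4,7] = [7] − [4].
The 9×27 boundary matrix has rank 8 and Smith normal form diag(1,1,1,1,1,1,1,1).

The boundary map ∂_2: C_2 → C_1 maps a triangle to the signed sum of its edges. For instance
  ∂[3,5,8] = [5,8] − [3,8] + [3,5],
  ∂[0,3,7] = [3,7] − [0,7] + [0,3].
The resulting 27×18 matrix has rank 18, and its Smith normal form has invariant factors (1,1,1,1,1,1,1,1,1,1,1,1,1,1,1,1,1,2).

Now H_k = ker ∂_k / im ∂_{k+1}, so:

  H_2: rank ker ∂_2 − rank ∂_3 = (18 − 18) − 0 = 0, and there is no ∂_3, so H_2 = 0.

(K is a triangulation of the Klein bottle.)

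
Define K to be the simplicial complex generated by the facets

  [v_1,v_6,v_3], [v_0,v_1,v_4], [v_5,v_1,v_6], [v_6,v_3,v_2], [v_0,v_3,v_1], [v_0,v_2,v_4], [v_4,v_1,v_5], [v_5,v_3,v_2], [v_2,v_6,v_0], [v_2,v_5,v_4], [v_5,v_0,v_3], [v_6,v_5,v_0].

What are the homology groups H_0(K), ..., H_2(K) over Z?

K has 7 vertices, 18 edges, 12 triangles.
rank ∂_0 = 0, rank ∂_1 = 6 ⇒ b_0 = 7 − 0 − 6 = 1; all invariant factors of ∂_1 are 1 so no torsion. So H_0 ≅ Z.
rank ∂_1 = 6, rank ∂_2 = 12 ⇒ b_1 = 18 − 6 − 12 = 0; ∂_2 has invariant factor(s) [2] giving torsion. So H_1 ≅ Z/2Z.
rank ∂_2 = 12, rank ∂_3 = 0 ⇒ b_2 = 12 − 12 − 0 = 0. So H_2 ≅ 0.

H_0 = Z,  H_1 = Z/2Z,  H_2 = 0.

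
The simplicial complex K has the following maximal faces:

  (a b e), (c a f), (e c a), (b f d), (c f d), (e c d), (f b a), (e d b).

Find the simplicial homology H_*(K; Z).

H_0 = Z,  H_1 = 0,  H_2 = Z.

We work with the vertex ordering a < b < c < d < e < f. The simplices of K, each written with vertices in increasing order, are:

  0-simplices (6): a, b, c, d, e, f
  1-simplices (12): ab, ac, ae, af, bd, be, bf, cd, ce, cf, de, df
  2-simplices (8): abe, abf, ace, acf, bde, bdf, cde, cdf

Hence C_0 ≅ Z^6, C_1 ≅ Z^12, C_2 ≅ Z^8.

∂_1: C_1 → C_0 is given by ∂[p,q] = [q] − [p]. For instance
  ∂ce = e − c.
As a 6×12 matrix over Z this has rank 5, with invariant factors (1,1,1,1,1).

The boundary map ∂_2: C_2 → C_1 sends each 2-simplex [p,q,r] to [q,r] − [p,r] + [p,q]. For instance
  ∂bdf = df − bf + bd,
  ∂bde = de − be + bd.
The resulting 12×8 matrix has rank 7, and its Smith normal form has invariant factors (1,1,1,1,1,1,1).

Reading off H_k = ker ∂_k / im ∂_{k+1}:

  H_0: rank C_0 − rank ∂_1 = 6 − 5 = 1, and the invariant factors of ∂_1 are all 1, so H_0 = Z.
  H_1: rank ker ∂_1 − rank ∂_2 = (12 − 5) − 7 = 0, and the invariant factors of ∂_2 are all 1, so H_1 = 0.
  H_2: rank ker ∂_2 − rank ∂_3 = (8 − 7) − 0 = 1, and there is no ∂_3, so H_2 = Z.

(K is a triangulation of the 2-sphere S^2.)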